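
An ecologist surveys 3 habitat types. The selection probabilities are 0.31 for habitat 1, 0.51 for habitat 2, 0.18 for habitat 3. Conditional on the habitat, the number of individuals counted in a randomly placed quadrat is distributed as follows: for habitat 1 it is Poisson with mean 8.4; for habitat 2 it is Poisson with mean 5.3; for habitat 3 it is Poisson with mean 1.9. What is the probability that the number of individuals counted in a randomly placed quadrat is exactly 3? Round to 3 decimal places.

Conditional on each habitat, P(X = 3): 1: 0.0222133; 2: 0.123856; 3: 0.170982.
By total probability, P(X = 3) = 0.31·0.0222133 + 0.51·0.123856 + 0.18·0.170982 = 0.100829.

0.101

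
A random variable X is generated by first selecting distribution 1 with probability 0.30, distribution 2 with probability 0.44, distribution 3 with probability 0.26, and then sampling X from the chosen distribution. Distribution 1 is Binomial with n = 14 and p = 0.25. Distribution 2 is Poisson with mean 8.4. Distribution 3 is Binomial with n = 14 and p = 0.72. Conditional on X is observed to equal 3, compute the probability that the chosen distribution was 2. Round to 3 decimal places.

0.119

Likelihoods P(X=3 | ·): 1: 0.240212; 2: 0.0222133; 3: 0.000112678.
Posterior ∝ prior × likelihood. Numerator for 2: 0.44·0.0222133 = 0.00977385.
Normalizing constant: 0.3·0.240212 + 0.44·0.0222133 + 0.26·0.000112678 = 0.0818668.
P(2 | observation) = 0.00977385 / 0.0818668 = 0.119387.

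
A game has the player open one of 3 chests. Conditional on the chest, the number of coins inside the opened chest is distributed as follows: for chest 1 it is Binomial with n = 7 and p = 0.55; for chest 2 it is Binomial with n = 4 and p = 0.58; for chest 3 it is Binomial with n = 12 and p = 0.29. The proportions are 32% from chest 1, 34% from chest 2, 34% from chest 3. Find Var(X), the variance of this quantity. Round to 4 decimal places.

2.1509

Per component, 1: μ=3.85, E[X²]=16.555; 2: μ=2.32, E[X²]=6.3568; 3: μ=3.48, E[X²]=14.5812.
E[X] = 0.32·3.85 + 0.34·2.32 + 0.34·3.48 = 3.204.
E[X²] = 0.32·16.555 + 0.34·6.3568 + 0.34·14.5812 = 12.4165.
Var(X) = E[X²] − (E[X])² = 12.4165 − 10.2656 = 2.1509.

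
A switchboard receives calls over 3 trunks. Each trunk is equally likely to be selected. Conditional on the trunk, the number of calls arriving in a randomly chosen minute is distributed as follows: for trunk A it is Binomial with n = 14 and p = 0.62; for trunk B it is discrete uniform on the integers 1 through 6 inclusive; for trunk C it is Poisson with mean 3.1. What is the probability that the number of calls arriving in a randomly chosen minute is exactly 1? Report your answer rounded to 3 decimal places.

0.102

Conditional on each trunk, P(X = 1): A: 2.99024e-05; B: 0.166667; C: 0.139653.
By total probability, P(X = 1) = 0.333333·2.99024e-05 + 0.333333·0.166667 + 0.333333·0.139653 = 0.102116.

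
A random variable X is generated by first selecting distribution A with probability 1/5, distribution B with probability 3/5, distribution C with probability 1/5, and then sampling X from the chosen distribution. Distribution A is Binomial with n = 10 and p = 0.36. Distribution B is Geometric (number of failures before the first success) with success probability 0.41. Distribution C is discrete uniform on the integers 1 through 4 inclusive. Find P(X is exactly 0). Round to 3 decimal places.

0.248

Conditional on each component, P(X = 0): A: 0.0115292; B: 0.41; C: 0.
By total probability, P(X = 0) = 0.2·0.0115292 + 0.6·0.41 + 0.2·0 = 0.248306.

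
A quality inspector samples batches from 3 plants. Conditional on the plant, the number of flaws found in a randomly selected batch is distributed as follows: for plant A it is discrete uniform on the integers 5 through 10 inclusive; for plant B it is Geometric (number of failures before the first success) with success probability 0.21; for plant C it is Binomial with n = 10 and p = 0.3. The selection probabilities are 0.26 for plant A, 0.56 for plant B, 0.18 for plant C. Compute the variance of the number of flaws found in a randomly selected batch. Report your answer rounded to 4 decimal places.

Per component, A: μ=7.5, E[X²]=59.1667; B: μ=3.7619, E[X²]=32.0658; C: μ=3, E[X²]=11.1.
E[X] = 0.26·7.5 + 0.56·3.7619 + 0.18·3 = 4.59667.
E[X²] = 0.26·59.1667 + 0.56·32.0658 + 0.18·11.1 = 35.3382.
Var(X) = E[X²] − (E[X])² = 35.3382 − 21.1293 = 14.2088.

14.2088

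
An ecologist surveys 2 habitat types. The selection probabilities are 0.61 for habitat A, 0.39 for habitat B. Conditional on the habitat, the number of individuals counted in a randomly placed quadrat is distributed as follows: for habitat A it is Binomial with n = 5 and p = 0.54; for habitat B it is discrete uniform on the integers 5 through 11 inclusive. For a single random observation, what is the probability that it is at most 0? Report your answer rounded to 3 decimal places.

0.013

Conditional on each habitat, P(X ≤ 0): A: 0.0205963; B: 0.
By total probability, P(X ≤ 0) = 0.61·0.0205963 + 0.39·0 = 0.0125637.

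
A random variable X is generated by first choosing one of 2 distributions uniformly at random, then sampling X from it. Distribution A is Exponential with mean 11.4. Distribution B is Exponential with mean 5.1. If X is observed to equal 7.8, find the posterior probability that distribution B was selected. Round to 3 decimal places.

0.490

Likelihoods f(7.8 | ·): A: 0.0442534; B: 0.042483.
Posterior ∝ prior × likelihood. Numerator for B: 0.5·0.042483 = 0.0212415.
Normalizing constant: 0.5·0.0442534 + 0.5·0.042483 = 0.0433682.
P(B | observation) = 0.0212415 / 0.0433682 = 0.489794.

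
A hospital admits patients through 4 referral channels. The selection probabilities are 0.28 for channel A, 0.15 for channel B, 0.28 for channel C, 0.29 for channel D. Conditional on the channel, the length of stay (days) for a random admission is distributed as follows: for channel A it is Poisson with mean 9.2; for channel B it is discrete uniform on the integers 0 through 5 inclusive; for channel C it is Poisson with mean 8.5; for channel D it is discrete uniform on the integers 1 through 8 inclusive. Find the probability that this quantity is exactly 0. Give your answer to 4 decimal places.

Conditional on each channel, P(X = 0): A: 0.000101039; B: 0.166667; C: 0.000203468; D: 0.
By total probability, P(X = 0) = 0.28·0.000101039 + 0.15·0.166667 + 0.28·0.000203468 + 0.29·0 = 0.0250853.

0.0251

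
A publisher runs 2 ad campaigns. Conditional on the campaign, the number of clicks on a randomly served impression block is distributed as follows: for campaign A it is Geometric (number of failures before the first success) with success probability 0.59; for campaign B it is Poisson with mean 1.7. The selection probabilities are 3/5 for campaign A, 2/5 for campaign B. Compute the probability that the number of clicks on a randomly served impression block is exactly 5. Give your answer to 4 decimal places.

Conditional on each campaign, P(X = 5): A: 0.00683552; B: 0.0216154.
By total probability, P(X = 5) = 0.6·0.00683552 + 0.4·0.0216154 = 0.0127475.

0.0127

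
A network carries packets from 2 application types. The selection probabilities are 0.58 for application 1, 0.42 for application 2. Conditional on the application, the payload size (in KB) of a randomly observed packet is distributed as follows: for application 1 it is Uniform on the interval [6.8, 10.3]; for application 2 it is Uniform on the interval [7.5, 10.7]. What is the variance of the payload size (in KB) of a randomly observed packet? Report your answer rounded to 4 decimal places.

1.0242

Per component, 1: μ=8.55, E[X²]=74.1233; 2: μ=9.1, E[X²]=83.6633.
E[X] = 0.58·8.55 + 0.42·9.1 = 8.781.
E[X²] = 0.58·74.1233 + 0.42·83.6633 = 78.1301.
Var(X) = E[X²] − (E[X])² = 78.1301 − 77.106 = 1.02417.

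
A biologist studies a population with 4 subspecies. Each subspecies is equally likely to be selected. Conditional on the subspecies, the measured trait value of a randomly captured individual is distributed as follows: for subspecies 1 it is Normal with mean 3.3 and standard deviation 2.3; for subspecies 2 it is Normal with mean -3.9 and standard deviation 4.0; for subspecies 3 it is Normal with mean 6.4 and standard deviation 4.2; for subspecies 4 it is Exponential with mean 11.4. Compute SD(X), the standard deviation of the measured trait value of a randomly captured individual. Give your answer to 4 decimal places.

8.5433

Per component, 1: μ=3.3, E[X²]=16.18; 2: μ=-3.9, E[X²]=31.21; 3: μ=6.4, E[X²]=58.6; 4: μ=11.4, E[X²]=259.92.
E[X] = 0.25·3.3 + 0.25·-3.9 + 0.25·6.4 + 0.25·11.4 = 4.3.
E[X²] = 0.25·16.18 + 0.25·31.21 + 0.25·58.6 + 0.25·259.92 = 91.4775.
Var(X) = E[X²] − (E[X])² = 91.4775 − 18.49 = 72.9875.
SD(X) = √72.9875 = 8.54327.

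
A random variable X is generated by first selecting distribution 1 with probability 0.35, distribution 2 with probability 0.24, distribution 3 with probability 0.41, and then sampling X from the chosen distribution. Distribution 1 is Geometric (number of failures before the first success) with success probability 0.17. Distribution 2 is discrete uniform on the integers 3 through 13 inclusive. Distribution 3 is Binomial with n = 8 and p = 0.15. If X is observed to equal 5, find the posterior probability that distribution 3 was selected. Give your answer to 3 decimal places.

0.023

Likelihoods P(X=5 | ·): 1: 0.0669637; 2: 0.0909091; 3: 0.00261157.
Posterior ∝ prior × likelihood. Numerator for 3: 0.41·0.00261157 = 0.00107074.
Normalizing constant: 0.35·0.0669637 + 0.24·0.0909091 + 0.41·0.00261157 = 0.0463262.
P(3 | observation) = 0.00107074 / 0.0463262 = 0.0231131.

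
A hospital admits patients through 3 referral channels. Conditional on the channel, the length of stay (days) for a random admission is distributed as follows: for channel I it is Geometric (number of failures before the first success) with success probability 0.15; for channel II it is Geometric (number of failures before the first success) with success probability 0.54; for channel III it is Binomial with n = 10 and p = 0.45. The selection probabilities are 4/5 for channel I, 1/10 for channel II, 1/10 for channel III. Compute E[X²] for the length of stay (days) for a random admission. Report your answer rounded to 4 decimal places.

For each component E[X²] = Var + (mean)², giving I: 69.8889; II: 2.30316; III: 22.725.
Overall E[X²] = 0.8·69.8889 + 0.1·2.30316 + 0.1·22.725 = 58.4139.

58.4139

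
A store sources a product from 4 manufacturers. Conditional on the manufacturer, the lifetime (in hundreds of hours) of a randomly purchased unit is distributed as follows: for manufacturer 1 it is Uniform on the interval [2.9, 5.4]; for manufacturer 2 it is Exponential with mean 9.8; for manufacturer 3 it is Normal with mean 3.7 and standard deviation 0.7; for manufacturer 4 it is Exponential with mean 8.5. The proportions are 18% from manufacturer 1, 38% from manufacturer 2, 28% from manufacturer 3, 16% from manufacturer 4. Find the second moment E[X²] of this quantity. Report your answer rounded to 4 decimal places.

For each component E[X²] = Var + (mean)², giving 1: 17.7433; 2: 192.08; 3: 14.18; 4: 144.5.
Overall E[X²] = 0.18·17.7433 + 0.38·192.08 + 0.28·14.18 + 0.16·144.5 = 103.275.

103.2746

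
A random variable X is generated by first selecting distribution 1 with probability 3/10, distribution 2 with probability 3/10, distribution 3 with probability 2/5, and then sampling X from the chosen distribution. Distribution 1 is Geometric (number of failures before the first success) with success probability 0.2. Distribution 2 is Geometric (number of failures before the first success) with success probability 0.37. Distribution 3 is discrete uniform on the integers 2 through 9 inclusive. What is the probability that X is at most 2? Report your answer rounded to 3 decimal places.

0.421

Conditional on each component, P(X ≤ 2): 1: 0.488; 2: 0.749953; 3: 0.125.
By total probability, P(X ≤ 2) = 0.3·0.488 + 0.3·0.749953 + 0.4·0.125 = 0.421386.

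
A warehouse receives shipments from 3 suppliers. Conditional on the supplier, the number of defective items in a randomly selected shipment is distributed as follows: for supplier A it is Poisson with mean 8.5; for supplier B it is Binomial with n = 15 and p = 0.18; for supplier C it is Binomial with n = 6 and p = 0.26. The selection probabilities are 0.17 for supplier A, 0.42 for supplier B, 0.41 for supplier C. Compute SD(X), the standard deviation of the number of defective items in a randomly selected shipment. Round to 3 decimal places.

2.972

Per component, A: μ=8.5, E[X²]=80.75; B: μ=2.7, E[X²]=9.504; C: μ=1.56, E[X²]=3.588.
E[X] = 0.17·8.5 + 0.42·2.7 + 0.41·1.56 = 3.2186.
E[X²] = 0.17·80.75 + 0.42·9.504 + 0.41·3.588 = 19.1903.
Var(X) = E[X²] − (E[X])² = 19.1903 − 10.3594 = 8.83087.
SD(X) = √8.83087 = 2.97168.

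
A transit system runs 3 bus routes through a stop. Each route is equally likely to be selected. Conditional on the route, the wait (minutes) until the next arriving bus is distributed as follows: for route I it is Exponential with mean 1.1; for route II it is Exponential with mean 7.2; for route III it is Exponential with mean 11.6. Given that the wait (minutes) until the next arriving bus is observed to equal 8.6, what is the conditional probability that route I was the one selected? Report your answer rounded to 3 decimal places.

0.004

Likelihoods f(8.6 | ·): I: 0.000365775; II: 0.0420656; III: 0.0410738.
Posterior ∝ prior × likelihood. Numerator for I: 0.333333·0.000365775 = 0.000121925.
Normalizing constant: 0.333333·0.000365775 + 0.333333·0.0420656 + 0.333333·0.0410738 = 0.0278351.
P(I | observation) = 0.000121925 / 0.0278351 = 0.00438027.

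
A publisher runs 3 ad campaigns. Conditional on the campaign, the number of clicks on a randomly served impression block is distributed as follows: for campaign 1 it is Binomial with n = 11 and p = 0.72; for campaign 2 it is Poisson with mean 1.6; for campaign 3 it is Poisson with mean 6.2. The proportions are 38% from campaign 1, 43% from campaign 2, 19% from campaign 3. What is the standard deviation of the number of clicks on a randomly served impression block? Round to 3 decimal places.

3.343

Per component, 1: μ=7.92, E[X²]=64.944; 2: μ=1.6, E[X²]=4.16; 3: μ=6.2, E[X²]=44.64.
E[X] = 0.38·7.92 + 0.43·1.6 + 0.19·6.2 = 4.8756.
E[X²] = 0.38·64.944 + 0.43·4.16 + 0.19·44.64 = 34.9491.
Var(X) = E[X²] − (E[X])² = 34.9491 − 23.7715 = 11.1776.
SD(X) = √11.1776 = 3.3433.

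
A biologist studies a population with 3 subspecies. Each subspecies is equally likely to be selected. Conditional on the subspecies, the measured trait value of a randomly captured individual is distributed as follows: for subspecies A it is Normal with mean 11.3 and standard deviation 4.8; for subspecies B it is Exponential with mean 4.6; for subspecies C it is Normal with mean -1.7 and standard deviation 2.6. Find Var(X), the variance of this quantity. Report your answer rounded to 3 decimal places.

Per component, A: μ=11.3, E[X²]=150.73; B: μ=4.6, E[X²]=42.32; C: μ=-1.7, E[X²]=9.65.
E[X] = 0.333333·11.3 + 0.333333·4.6 + 0.333333·-1.7 = 4.73333.
E[X²] = 0.333333·150.73 + 0.333333·42.32 + 0.333333·9.65 = 67.5667.
Var(X) = E[X²] − (E[X])² = 67.5667 − 22.4044 = 45.1622.

45.162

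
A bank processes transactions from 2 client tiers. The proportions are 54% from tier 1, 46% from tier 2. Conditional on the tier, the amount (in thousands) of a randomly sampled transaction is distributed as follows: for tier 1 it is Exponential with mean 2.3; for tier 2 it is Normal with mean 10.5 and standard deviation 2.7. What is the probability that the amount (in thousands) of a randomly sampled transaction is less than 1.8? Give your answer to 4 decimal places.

Conditional on each tier, P(X < 1.8): 1: 0.542788; 2: 0.000636002.
By total probability, P(X < 1.8) = 0.54·0.542788 + 0.46·0.000636002 = 0.293398.

0.2934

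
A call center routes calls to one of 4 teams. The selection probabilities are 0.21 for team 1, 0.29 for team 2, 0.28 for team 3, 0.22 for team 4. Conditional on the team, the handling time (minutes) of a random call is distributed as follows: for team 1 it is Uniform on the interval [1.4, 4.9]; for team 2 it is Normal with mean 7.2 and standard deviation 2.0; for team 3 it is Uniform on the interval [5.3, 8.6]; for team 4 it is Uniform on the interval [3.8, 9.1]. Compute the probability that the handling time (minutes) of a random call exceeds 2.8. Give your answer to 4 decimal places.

0.9120

Conditional on each team, P(X > 2.8): 1: 0.6; 2: 0.986097; 3: 1; 4: 1.
By total probability, P(X > 2.8) = 0.21·0.6 + 0.29·0.986097 + 0.28·1 + 0.22·1 = 0.911968.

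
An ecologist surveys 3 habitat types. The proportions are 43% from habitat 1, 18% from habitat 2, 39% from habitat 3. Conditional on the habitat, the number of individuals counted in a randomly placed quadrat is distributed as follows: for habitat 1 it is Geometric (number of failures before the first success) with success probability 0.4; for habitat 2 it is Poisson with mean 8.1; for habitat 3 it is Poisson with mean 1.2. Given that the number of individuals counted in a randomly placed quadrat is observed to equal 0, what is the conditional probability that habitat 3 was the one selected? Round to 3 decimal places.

0.406

Likelihoods P(X=0 | ·): 1: 0.4; 2: 0.000303539; 3: 0.301194.
Posterior ∝ prior × likelihood. Numerator for 3: 0.39·0.301194 = 0.117466.
Normalizing constant: 0.43·0.4 + 0.18·0.000303539 + 0.39·0.301194 = 0.28952.
P(3 | observation) = 0.117466 / 0.28952 = 0.405725.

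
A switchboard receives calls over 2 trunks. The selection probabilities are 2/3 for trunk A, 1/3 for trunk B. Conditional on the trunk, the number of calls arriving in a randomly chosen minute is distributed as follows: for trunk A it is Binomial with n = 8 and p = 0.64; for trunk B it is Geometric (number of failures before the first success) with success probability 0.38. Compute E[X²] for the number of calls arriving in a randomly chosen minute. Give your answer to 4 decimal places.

For each component E[X²] = Var + (mean)², giving A: 28.0576; B: 6.95568.
Overall E[X²] = 0.666667·28.0576 + 0.333333·6.95568 = 21.0236.

21.0236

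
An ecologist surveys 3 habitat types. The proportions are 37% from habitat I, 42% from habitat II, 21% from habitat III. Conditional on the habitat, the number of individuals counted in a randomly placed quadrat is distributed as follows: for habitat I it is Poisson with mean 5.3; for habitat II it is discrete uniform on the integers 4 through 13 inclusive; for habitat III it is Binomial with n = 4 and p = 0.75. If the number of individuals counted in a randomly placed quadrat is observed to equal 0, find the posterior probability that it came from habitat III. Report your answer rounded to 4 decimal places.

Likelihoods P(X=0 | ·): I: 0.00499159; II: 0; III: 0.00390625.
Posterior ∝ prior × likelihood. Numerator for III: 0.21·0.00390625 = 0.000820312.
Normalizing constant: 0.37·0.00499159 + 0.42·0 + 0.21·0.00390625 = 0.0026672.
P(III | observation) = 0.000820312 / 0.0026672 = 0.307555.

0.3076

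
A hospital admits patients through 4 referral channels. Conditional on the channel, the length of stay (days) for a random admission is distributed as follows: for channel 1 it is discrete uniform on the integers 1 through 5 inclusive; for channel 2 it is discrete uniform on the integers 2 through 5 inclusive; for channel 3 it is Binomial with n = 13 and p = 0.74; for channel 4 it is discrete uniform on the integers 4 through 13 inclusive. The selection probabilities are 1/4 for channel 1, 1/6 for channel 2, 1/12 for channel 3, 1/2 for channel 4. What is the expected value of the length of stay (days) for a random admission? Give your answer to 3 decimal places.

6.385

Component means — 1: 3; 2: 3.5; 3: 9.62; 4: 8.5.
E[X] = 0.25·3 + 0.166667·3.5 + 0.0833333·9.62 + 0.5·8.5 = 6.385.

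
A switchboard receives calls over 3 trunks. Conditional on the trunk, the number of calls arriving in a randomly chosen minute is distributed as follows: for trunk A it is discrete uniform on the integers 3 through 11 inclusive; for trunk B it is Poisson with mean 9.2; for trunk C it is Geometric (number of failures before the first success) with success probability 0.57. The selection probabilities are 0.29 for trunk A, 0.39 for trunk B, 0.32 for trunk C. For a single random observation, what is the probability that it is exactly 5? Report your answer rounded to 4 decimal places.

0.0565

Conditional on each trunk, P(X = 5): A: 0.111111; B: 0.0554943; C: 0.00837948.
By total probability, P(X = 5) = 0.29·0.111111 + 0.39·0.0554943 + 0.32·0.00837948 = 0.0565464.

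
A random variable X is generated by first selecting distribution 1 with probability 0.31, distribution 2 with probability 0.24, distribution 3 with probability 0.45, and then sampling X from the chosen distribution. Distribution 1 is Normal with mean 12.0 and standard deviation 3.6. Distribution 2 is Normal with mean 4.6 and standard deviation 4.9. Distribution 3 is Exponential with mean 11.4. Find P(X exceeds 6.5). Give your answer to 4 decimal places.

0.6286

Conditional on each component, P(X > 6.5): 1: 0.936716; 2: 0.349099; 3: 0.565426.
By total probability, P(X > 6.5) = 0.31·0.936716 + 0.24·0.349099 + 0.45·0.565426 = 0.628607.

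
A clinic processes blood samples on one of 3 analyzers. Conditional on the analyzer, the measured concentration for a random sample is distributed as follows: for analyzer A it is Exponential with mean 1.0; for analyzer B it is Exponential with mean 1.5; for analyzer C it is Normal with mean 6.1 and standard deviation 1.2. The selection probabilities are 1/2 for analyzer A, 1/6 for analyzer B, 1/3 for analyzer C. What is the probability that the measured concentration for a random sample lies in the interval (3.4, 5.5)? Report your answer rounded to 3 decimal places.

0.126

Conditional on each analyzer, P(3.4 < X < 5.5): A: 0.0292865; B: 0.0780956; C: 0.296313.
By total probability, P(3.4 < X < 5.5) = 0.5·0.0292865 + 0.166667·0.0780956 + 0.333333·0.296313 = 0.12643.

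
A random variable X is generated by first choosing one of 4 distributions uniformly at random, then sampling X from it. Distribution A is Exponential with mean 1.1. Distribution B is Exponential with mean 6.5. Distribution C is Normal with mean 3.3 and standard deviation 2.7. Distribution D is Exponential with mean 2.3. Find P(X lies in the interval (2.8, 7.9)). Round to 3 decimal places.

Conditional on each component, P(2.8 < X < 7.9): A: 0.0776771; B: 0.353413; C: 0.52924; D: 0.263769.
By total probability, P(2.8 < X < 7.9) = 0.25·0.0776771 + 0.25·0.353413 + 0.25·0.52924 + 0.25·0.263769 = 0.306025.

0.306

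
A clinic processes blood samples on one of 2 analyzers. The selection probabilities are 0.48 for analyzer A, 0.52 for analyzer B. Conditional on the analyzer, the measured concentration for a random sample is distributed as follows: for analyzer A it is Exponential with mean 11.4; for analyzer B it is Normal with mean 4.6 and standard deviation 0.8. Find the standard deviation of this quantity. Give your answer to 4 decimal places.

8.6171

Per component, A: μ=11.4, E[X²]=259.92; B: μ=4.6, E[X²]=21.8.
E[X] = 0.48·11.4 + 0.52·4.6 = 7.864.
E[X²] = 0.48·259.92 + 0.52·21.8 = 136.098.
Var(X) = E[X²] − (E[X])² = 136.098 − 61.8425 = 74.2551.
SD(X) = √74.2551 = 8.61714.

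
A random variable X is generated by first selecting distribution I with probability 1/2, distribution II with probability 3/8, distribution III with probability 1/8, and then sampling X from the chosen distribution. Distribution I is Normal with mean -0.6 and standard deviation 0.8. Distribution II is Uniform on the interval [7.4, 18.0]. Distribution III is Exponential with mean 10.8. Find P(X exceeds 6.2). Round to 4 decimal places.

0.4454

Conditional on each component, P(X > 6.2): I: 0; II: 1; III: 0.563226.
By total probability, P(X > 6.2) = 0.5·0 + 0.375·1 + 0.125·0.563226 = 0.445403.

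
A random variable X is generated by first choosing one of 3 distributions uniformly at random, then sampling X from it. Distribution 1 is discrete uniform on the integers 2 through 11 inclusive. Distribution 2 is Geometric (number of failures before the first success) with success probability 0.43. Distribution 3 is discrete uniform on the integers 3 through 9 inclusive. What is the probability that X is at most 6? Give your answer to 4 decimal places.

0.6840

Conditional on each component, P(X ≤ 6): 1: 0.5; 2: 0.980451; 3: 0.571429.
By total probability, P(X ≤ 6) = 0.333333·0.5 + 0.333333·0.980451 + 0.333333·0.571429 = 0.68396.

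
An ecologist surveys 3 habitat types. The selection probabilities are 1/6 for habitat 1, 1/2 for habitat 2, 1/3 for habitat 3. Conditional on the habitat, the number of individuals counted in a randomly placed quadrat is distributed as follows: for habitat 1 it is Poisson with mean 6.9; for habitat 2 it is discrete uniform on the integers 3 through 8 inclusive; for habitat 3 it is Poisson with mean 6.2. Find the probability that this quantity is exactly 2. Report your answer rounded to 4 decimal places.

Conditional on each habitat, P(X = 2): 1: 0.0239903; 2: 0; 3: 0.0390057.
By total probability, P(X = 2) = 0.166667·0.0239903 + 0.5·0 + 0.333333·0.0390057 = 0.0170003.

0.0170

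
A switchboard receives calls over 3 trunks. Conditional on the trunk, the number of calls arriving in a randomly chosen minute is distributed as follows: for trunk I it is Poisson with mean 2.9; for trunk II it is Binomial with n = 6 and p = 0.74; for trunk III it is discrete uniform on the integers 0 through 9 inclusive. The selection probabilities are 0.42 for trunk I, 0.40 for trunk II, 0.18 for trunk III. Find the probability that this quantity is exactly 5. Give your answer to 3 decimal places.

Conditional on each trunk, P(X = 5): I: 0.0940491; II: 0.346165; III: 0.1.
By total probability, P(X = 5) = 0.42·0.0940491 + 0.4·0.346165 + 0.18·0.1 = 0.195967.

0.196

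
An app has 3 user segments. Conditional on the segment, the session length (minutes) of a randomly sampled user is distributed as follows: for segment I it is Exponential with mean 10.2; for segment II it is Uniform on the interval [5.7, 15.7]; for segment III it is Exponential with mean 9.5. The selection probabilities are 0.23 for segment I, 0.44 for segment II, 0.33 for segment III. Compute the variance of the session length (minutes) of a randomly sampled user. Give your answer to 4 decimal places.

57.6499

Per component, I: μ=10.2, E[X²]=208.08; II: μ=10.7, E[X²]=122.823; III: μ=9.5, E[X²]=180.5.
E[X] = 0.23·10.2 + 0.44·10.7 + 0.33·9.5 = 10.189.
E[X²] = 0.23·208.08 + 0.44·122.823 + 0.33·180.5 = 161.466.
Var(X) = E[X²] − (E[X])² = 161.466 − 103.816 = 57.6499.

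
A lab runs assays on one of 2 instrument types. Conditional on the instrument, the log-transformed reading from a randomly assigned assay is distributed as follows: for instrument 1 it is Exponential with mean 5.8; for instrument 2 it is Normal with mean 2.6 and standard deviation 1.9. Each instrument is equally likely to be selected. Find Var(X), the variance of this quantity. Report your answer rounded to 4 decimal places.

21.1850

Per component, 1: μ=5.8, E[X²]=67.28; 2: μ=2.6, E[X²]=10.37.
E[X] = 0.5·5.8 + 0.5·2.6 = 4.2.
E[X²] = 0.5·67.28 + 0.5·10.37 = 38.825.
Var(X) = E[X²] − (E[X])² = 38.825 − 17.64 = 21.185.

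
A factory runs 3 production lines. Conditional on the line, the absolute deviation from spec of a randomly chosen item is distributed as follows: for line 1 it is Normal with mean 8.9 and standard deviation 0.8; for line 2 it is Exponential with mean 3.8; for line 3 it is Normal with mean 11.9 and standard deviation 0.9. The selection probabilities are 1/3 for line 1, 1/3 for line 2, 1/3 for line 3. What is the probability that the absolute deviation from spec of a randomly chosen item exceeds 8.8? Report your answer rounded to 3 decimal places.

Conditional on each line, P(X > 8.8): 1: 0.549738; 2: 0.0986882; 3: 0.999714.
By total probability, P(X > 8.8) = 0.333333·0.549738 + 0.333333·0.0986882 + 0.333333·0.999714 = 0.54938.

0.549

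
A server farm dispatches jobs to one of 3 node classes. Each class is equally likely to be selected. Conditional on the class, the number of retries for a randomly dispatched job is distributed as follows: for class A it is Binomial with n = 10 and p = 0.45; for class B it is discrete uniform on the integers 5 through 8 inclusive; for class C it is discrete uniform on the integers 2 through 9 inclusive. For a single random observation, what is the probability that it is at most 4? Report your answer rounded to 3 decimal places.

Conditional on each class, P(X ≤ 4): A: 0.504405; B: 0; C: 0.375.
By total probability, P(X ≤ 4) = 0.333333·0.504405 + 0.333333·0 + 0.333333·0.375 = 0.293135.

0.293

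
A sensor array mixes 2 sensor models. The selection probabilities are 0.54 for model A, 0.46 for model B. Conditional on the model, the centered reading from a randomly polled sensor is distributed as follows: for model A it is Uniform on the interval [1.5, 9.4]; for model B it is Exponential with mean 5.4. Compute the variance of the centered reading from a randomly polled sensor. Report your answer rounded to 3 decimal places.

Per component, A: μ=5.45, E[X²]=34.9033; B: μ=5.4, E[X²]=58.32.
E[X] = 0.54·5.45 + 0.46·5.4 = 5.427.
E[X²] = 0.54·34.9033 + 0.46·58.32 = 45.675.
Var(X) = E[X²] − (E[X])² = 45.675 − 29.4523 = 16.2227.

16.223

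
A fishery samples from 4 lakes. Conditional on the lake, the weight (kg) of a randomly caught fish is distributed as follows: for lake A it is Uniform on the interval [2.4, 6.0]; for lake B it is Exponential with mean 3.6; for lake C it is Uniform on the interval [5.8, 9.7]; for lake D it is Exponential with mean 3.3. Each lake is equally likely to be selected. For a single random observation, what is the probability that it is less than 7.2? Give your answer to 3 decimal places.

Conditional on each lake, P(X < 7.2): A: 1; B: 0.864665; C: 0.358974; D: 0.887164.
By total probability, P(X < 7.2) = 0.25·1 + 0.25·0.864665 + 0.25·0.358974 + 0.25·0.887164 = 0.777701.

0.778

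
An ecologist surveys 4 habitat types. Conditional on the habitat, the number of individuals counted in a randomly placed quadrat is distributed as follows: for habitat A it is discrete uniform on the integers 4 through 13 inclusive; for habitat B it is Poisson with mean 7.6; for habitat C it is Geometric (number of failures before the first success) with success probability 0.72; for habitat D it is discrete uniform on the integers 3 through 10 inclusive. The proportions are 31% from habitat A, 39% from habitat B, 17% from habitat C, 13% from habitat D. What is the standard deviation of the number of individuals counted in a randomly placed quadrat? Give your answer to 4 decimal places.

Per component, A: μ=8.5, E[X²]=80.5; B: μ=7.6, E[X²]=65.36; C: μ=0.388889, E[X²]=0.691358; D: μ=6.5, E[X²]=47.5.
E[X] = 0.31·8.5 + 0.39·7.6 + 0.17·0.388889 + 0.13·6.5 = 6.51011.
E[X²] = 0.31·80.5 + 0.39·65.36 + 0.17·0.691358 + 0.13·47.5 = 56.7379.
Var(X) = E[X²] − (E[X])² = 56.7379 − 42.3815 = 14.3564.
SD(X) = √14.3564 = 3.78898.

3.7890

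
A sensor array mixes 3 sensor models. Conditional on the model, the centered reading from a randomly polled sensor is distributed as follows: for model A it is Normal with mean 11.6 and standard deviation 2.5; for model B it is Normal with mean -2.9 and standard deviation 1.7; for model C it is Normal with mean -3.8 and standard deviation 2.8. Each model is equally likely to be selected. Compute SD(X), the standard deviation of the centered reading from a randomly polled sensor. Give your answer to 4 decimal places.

7.4473

Per component, A: μ=11.6, E[X²]=140.81; B: μ=-2.9, E[X²]=11.3; C: μ=-3.8, E[X²]=22.28.
E[X] = 0.333333·11.6 + 0.333333·-2.9 + 0.333333·-3.8 = 1.63333.
E[X²] = 0.333333·140.81 + 0.333333·11.3 + 0.333333·22.28 = 58.13.
Var(X) = E[X²] − (E[X])² = 58.13 − 2.66778 = 55.4622.
SD(X) = √55.4622 = 7.4473.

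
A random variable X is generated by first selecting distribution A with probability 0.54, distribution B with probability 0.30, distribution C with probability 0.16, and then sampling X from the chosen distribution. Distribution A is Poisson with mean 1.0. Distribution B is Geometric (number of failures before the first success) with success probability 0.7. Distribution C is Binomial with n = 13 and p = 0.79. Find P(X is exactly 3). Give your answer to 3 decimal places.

0.039

Conditional on each component, P(X = 3): A: 0.0613132; B: 0.0189; C: 2.35202e-05.
By total probability, P(X = 3) = 0.54·0.0613132 + 0.3·0.0189 + 0.16·2.35202e-05 = 0.0387829.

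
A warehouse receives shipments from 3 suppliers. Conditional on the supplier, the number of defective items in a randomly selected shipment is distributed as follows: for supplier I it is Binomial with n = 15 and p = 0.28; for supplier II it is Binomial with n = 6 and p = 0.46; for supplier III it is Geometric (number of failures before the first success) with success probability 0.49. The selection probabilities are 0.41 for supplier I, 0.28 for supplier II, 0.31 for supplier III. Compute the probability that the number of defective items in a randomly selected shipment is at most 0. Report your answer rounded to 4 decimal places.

0.1618

Conditional on each supplier, P(X ≤ 0): I: 0.00724415; II: 0.0247949; III: 0.49.
By total probability, P(X ≤ 0) = 0.41·0.00724415 + 0.28·0.0247949 + 0.31·0.49 = 0.161813.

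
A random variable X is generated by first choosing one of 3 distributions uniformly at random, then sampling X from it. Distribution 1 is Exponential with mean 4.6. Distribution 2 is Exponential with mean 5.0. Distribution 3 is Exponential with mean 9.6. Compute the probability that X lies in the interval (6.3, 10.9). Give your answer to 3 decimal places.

0.176

Conditional on each component, P(6.3 < X < 10.9): 1: 0.160696; 2: 0.170612; 3: 0.197505.
By total probability, P(6.3 < X < 10.9) = 0.333333·0.160696 + 0.333333·0.170612 + 0.333333·0.197505 = 0.176271.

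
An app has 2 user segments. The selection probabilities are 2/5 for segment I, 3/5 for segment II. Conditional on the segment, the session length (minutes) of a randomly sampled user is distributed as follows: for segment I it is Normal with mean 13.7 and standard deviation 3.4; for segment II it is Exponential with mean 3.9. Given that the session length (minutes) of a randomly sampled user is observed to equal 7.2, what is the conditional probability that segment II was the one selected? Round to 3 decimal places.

Likelihoods f(7.2 | ·): I: 0.0188709; II: 0.0404726.
Posterior ∝ prior × likelihood. Numerator for II: 0.6·0.0404726 = 0.0242836.
Normalizing constant: 0.4·0.0188709 + 0.6·0.0404726 = 0.0318319.
P(II | observation) = 0.0242836 / 0.0318319 = 0.762868.

0.763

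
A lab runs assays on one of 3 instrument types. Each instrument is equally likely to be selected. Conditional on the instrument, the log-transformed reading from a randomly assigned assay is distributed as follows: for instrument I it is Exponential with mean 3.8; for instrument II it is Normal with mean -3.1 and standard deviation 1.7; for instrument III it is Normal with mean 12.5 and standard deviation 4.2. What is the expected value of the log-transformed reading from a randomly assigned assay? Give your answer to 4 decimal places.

Component means — I: 3.8; II: -3.1; III: 12.5.
E[X] = 0.333333·3.8 + 0.333333·-3.1 + 0.333333·12.5 = 4.4.

4.4000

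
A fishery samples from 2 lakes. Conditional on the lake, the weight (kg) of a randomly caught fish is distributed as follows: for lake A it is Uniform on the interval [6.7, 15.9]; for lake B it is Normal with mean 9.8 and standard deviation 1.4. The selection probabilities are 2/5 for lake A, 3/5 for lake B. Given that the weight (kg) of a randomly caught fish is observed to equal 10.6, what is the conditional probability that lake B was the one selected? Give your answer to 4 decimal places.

0.7696

Likelihoods f(10.6 | ·): A: 0.108696; B: 0.242034.
Posterior ∝ prior × likelihood. Numerator for B: 0.6·0.242034 = 0.145221.
Normalizing constant: 0.4·0.108696 + 0.6·0.242034 = 0.188699.
P(B | observation) = 0.145221 / 0.188699 = 0.769589.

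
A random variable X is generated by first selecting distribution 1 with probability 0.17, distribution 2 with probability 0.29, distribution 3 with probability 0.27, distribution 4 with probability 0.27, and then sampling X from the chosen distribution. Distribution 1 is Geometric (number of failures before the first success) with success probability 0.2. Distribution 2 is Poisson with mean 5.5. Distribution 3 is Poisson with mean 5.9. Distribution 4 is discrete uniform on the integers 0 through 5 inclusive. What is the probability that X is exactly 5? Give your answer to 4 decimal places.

0.1499

Conditional on each component, P(X = 5): 1: 0.065536; 2: 0.171401; 3: 0.163208; 4: 0.166667.
By total probability, P(X = 5) = 0.17·0.065536 + 0.29·0.171401 + 0.27·0.163208 + 0.27·0.166667 = 0.149913.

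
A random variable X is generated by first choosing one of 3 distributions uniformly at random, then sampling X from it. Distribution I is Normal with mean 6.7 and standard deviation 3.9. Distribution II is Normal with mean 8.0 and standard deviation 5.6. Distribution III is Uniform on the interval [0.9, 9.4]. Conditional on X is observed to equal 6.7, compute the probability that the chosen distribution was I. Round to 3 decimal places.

0.354

Likelihoods f(6.7 | ·): I: 0.102293; II: 0.0693458; III: 0.117647.
Posterior ∝ prior × likelihood. Numerator for I: 0.333333·0.102293 = 0.0340976.
Normalizing constant: 0.333333·0.102293 + 0.333333·0.0693458 + 0.333333·0.117647 = 0.0964286.
P(I | observation) = 0.0340976 / 0.0964286 = 0.353605.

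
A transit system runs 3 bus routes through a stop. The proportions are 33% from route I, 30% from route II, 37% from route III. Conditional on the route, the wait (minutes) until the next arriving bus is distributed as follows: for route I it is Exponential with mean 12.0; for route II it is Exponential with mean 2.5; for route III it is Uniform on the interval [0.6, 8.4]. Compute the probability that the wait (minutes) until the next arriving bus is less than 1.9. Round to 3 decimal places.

Conditional on each route, P(X < 1.9): I: 0.146435; II: 0.532334; III: 0.166667.
By total probability, P(X < 1.9) = 0.33·0.146435 + 0.3·0.532334 + 0.37·0.166667 = 0.26969.

0.270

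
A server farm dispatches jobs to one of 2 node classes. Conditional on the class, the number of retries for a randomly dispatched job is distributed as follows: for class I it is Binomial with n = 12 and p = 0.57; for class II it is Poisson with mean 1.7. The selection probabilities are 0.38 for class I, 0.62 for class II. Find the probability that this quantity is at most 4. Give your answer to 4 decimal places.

Conditional on each class, P(X ≤ 4): I: 0.0868601; II: 0.970385.
By total probability, P(X ≤ 4) = 0.38·0.0868601 + 0.62·0.970385 = 0.634646.

0.6346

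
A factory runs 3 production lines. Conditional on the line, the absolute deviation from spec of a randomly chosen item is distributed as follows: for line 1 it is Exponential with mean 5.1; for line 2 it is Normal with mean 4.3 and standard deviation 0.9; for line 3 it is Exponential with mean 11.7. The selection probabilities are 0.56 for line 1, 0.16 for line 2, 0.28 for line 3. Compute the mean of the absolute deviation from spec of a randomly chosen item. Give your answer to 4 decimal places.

6.8200

Component means — 1: 5.1; 2: 4.3; 3: 11.7.
E[X] = 0.56·5.1 + 0.16·4.3 + 0.28·11.7 = 6.82.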